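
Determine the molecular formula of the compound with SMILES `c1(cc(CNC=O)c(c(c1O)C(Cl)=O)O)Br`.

Heavy atoms from the SMILES: 1 Br, 9 C, 1 Cl, 1 N, 4 O.
Implicit hydrogens by atom environment:
  5 × C (aromatic): no H
  2 × O: 1 H each → 2
  2 × O: no H
  1 × Br: no H
  1 × C: 2 H
  1 × C (aromatic): 1 H
  1 × C: 1 H
  1 × C: no H
  1 × Cl: no H
  1 × N: 1 H
  Total hydrogens = 7.
Molecular formula: C9H7BrClNO4

C9H7BrClNO4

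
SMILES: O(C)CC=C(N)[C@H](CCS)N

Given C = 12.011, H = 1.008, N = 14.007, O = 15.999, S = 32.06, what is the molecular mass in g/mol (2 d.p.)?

Molecular formula: C7H16N2OS.
M = 7×12.011 + 16×1.008 + 2×14.007 + 1×15.999 + 1×32.06 = 176.28 g/mol.

176.28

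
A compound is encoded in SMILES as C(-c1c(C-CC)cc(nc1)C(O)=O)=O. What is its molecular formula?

C10H11NO3

Heavy atoms from the SMILES: 10 C, 1 N, 3 O.
Implicit hydrogens by atom environment:
  3 × C (aromatic): no H
  2 × C: 2 H each → 4
  2 × C (aromatic): 1 H each → 2
  2 × O: no H
  1 × C: 3 H
  1 × C: 1 H
  1 × C: no H
  1 × N (aromatic): no H
  1 × O: 1 H
  Total hydrogens = 11.
Molecular formula: C10H11NO3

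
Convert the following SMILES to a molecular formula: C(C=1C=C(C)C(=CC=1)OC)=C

Heavy atoms from the SMILES: 10 C, 1 O.
Implicit hydrogens by atom environment:
  3 × C (aromatic): 1 H each → 3
  3 × C (aromatic): no H
  2 × C: 3 H each → 6
  1 × C: 2 H
  1 × C: 1 H
  1 × O: no H
  Total hydrogens = 12.
Molecular formula: C10H12O

C10H12O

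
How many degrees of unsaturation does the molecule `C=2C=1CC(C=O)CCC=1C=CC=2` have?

6

Molecular formula from the SMILES: C11H12O.
DoU = (2C + 2 + N − H − X)/2 = (2·11 + 2 + 0 − 12 − 0)/2 = 12/2 = 6.
(Structurally: 2 ring(s) + 4 π bond(s) = 6.)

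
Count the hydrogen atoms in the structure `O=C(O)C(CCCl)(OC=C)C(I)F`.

9

Hydrogens are implicit in SMILES; fill each atom to its normal valence:
  3 × C: 2 H each → 6
  2 × C: 1 H each → 2
  2 × C: no H
  2 × O: no H
  1 × Cl: no H
  1 × F: no H
  1 × I: no H
  1 × O: 1 H
  Total hydrogens = 9.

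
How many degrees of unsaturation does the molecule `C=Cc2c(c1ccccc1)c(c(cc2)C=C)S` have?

Molecular formula from the SMILES: C16H14S.
DoU = (2C + 2 + N − H − X)/2 = (2·16 + 2 + 0 − 14 − 0)/2 = 20/2 = 10.
(Structurally: 2 ring(s) + 8 π bond(s) = 10.)

10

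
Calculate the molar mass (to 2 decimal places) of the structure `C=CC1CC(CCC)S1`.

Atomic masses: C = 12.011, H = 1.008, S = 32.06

Molecular formula: C8H14S.
M = 8×12.011 + 14×1.008 + 1×32.06 = 142.26 g/mol.

142.26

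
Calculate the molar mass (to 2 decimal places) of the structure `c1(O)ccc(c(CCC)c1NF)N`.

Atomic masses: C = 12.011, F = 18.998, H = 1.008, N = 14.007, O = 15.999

184.21

Molecular formula: C9H13FN2O.
M = 9×12.011 + 1×18.998 + 13×1.008 + 2×14.007 + 1×15.999 = 184.21 g/mol.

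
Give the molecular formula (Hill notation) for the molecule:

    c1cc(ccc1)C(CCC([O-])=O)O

C10H11O3-

Heavy atoms from the SMILES: 10 C, 3 O.
Implicit hydrogens by atom environment:
  5 × C (aromatic): 1 H each → 5
  2 × C: 2 H each → 4
  1 × C: 1 H
  1 × C: no H
  1 × C (aromatic): no H
  1 × O: 1 H
  1 × O: no H
  1 × O (charge -1): no H
  Total hydrogens = 11.
Net charge -1.
Molecular formula: C10H11O3-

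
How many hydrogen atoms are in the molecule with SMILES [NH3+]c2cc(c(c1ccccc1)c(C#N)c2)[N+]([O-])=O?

Hydrogens are implicit in SMILES; fill each atom to its normal valence:
  7 × C (aromatic): 1 H each → 7
  5 × C (aromatic): no H
  1 × C: no H
  1 × N (charge +1): 3 H
  1 × N: no H
  1 × N (charge +1): no H
  1 × O: no H
  1 × O (charge -1): no H
  Total hydrogens = 10.

10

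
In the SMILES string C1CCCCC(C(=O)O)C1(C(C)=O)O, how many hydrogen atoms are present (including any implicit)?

16

Hydrogens are implicit in SMILES; fill each atom to its normal valence:
  5 × C: 2 H each → 10
  3 × C: no H
  2 × O: 1 H each → 2
  2 × O: no H
  1 × C: 3 H
  1 × C: 1 H
  Total hydrogens = 16.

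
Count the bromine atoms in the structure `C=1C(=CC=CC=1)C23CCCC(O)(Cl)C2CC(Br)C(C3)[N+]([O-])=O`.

1

The symbol for bromine appears 1 time in the SMILES.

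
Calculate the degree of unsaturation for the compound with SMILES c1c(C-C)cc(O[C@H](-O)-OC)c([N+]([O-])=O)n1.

5

Molecular formula from the SMILES: C9H12N2O5.
DoU = (2C + 2 + N − H − X)/2 = (2·9 + 2 + 2 − 12 − 0)/2 = 10/2 = 5.
(Structurally: 1 ring(s) + 4 π bond(s) = 5.)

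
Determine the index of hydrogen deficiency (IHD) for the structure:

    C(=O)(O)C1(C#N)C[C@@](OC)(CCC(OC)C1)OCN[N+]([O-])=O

5

Molecular formula from the SMILES: C12H19N3O7.
DoU = (2C + 2 + N − H − X)/2 = (2·12 + 2 + 3 − 19 − 0)/2 = 10/2 = 5.
(Structurally: 1 ring(s) + 4 π bond(s) = 5.)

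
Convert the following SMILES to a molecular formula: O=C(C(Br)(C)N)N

Heavy atoms from the SMILES: 1 Br, 3 C, 2 N, 1 O.
Implicit hydrogens by atom environment:
  2 × C: no H
  2 × N: 2 H each → 4
  1 × Br: no H
  1 × C: 3 H
  1 × O: no H
  Total hydrogens = 7.
Molecular formula: C3H7BrN2O

C3H7BrN2O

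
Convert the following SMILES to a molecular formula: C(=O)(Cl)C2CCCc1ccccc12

Heavy atoms from the SMILES: 11 C, 1 Cl, 1 O.
Implicit hydrogens by atom environment:
  4 × C (aromatic): 1 H each → 4
  3 × C: 2 H each → 6
  2 × C (aromatic): no H
  1 × C: 1 H
  1 × C: no H
  1 × Cl: no H
  1 × O: no H
  Total hydrogens = 11.
Molecular formula: C11H11ClO

C11H11ClO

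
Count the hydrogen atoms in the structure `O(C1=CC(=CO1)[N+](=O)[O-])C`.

Hydrogens are implicit in SMILES; fill each atom to its normal valence:
  2 × C (aromatic): 1 H each → 2
  2 × C (aromatic): no H
  2 × O: no H
  1 × C: 3 H
  1 × N (charge +1): no H
  1 × O (aromatic): no H
  1 × O (charge -1): no H
  Total hydrogens = 5.

5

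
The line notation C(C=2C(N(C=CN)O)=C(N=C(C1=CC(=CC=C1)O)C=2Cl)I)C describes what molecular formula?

C15H15ClIN3O2

Heavy atoms from the SMILES: 15 C, 1 Cl, 1 I, 3 N, 2 O.
Implicit hydrogens by atom environment:
  7 × C (aromatic): no H
  4 × C (aromatic): 1 H each → 4
  2 × C: 1 H each → 2
  2 × O: 1 H each → 2
  1 × C: 3 H
  1 × C: 2 H
  1 × Cl: no H
  1 × I: no H
  1 × N: 2 H
  1 × N (aromatic): no H
  1 × N: no H
  Total hydrogens = 15.
Molecular formula: C15H15ClIN3O2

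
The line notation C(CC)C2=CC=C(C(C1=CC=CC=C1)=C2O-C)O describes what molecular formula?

Heavy atoms from the SMILES: 16 C, 2 O.
Implicit hydrogens by atom environment:
  7 × C (aromatic): 1 H each → 7
  5 × C (aromatic): no H
  2 × C: 3 H each → 6
  2 × C: 2 H each → 4
  1 × O: 1 H
  1 × O: no H
  Total hydrogens = 18.
Molecular formula: C16H18O2

C16H18O2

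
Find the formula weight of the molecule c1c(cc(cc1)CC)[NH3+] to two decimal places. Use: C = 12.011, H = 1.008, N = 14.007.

122.19

Molecular formula: C8H12N+.
M = 8×12.011 + 12×1.008 + 1×14.007 = 122.19 g/mol.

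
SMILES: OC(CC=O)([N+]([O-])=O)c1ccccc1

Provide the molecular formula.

C9H9NO4

Heavy atoms from the SMILES: 9 C, 1 N, 4 O.
Implicit hydrogens by atom environment:
  5 × C (aromatic): 1 H each → 5
  2 × O: no H
  1 × C: 2 H
  1 × C: 1 H
  1 × C: no H
  1 × C (aromatic): no H
  1 × N (charge +1): no H
  1 × O: 1 H
  1 × O (charge -1): no H
  Total hydrogens = 9.
Molecular formula: C9H9NO4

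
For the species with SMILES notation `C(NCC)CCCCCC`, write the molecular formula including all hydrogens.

C9H21N

Heavy atoms from the SMILES: 9 C, 1 N.
Implicit hydrogens by atom environment:
  7 × C: 2 H each → 14
  2 × C: 3 H each → 6
  1 × N: 1 H
  Total hydrogens = 21.
Molecular formula: C9H21N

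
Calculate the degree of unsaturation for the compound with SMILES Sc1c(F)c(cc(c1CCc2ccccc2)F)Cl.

Molecular formula from the SMILES: C14H11ClF2S.
DoU = (2C + 2 + N − H − X)/2 = (2·14 + 2 + 0 − 11 − 3)/2 = 16/2 = 8.
(Structurally: 2 ring(s) + 6 π bond(s) = 8.)

8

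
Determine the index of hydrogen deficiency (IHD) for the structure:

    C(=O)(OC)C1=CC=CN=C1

5

Molecular formula from the SMILES: C7H7NO2.
DoU = (2C + 2 + N − H − X)/2 = (2·7 + 2 + 1 − 7 − 0)/2 = 10/2 = 5.
(Structurally: 1 ring(s) + 4 π bond(s) = 5.)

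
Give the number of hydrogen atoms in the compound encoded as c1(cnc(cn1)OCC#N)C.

Hydrogens are implicit in SMILES; fill each atom to its normal valence:
  2 × C (aromatic): 1 H each → 2
  2 × C (aromatic): no H
  2 × N (aromatic): no H
  1 × C: 3 H
  1 × C: 2 H
  1 × C: no H
  1 × N: no H
  1 × O: no H
  Total hydrogens = 7.

7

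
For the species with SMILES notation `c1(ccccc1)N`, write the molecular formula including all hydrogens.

C6H7N

Heavy atoms from the SMILES: 6 C, 1 N.
Implicit hydrogens by atom environment:
  5 × C (aromatic): 1 H each → 5
  1 × C (aromatic): no H
  1 × N: 2 H
  Total hydrogens = 7.
Molecular formula: C6H7N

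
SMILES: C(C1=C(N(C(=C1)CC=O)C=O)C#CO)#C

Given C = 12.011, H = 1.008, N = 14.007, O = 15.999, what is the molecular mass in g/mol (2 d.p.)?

Molecular formula: C11H7NO3.
M = 11×12.011 + 7×1.008 + 1×14.007 + 3×15.999 = 201.18 g/mol.

201.18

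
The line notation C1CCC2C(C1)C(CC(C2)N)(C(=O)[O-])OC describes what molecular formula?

Heavy atoms from the SMILES: 12 C, 1 N, 3 O.
Implicit hydrogens by atom environment:
  6 × C: 2 H each → 12
  3 × C: 1 H each → 3
  2 × C: no H
  2 × O: no H
  1 × C: 3 H
  1 × N: 2 H
  1 × O (charge -1): no H
  Total hydrogens = 20.
Net charge -1.
Molecular formula: C12H20NO3-

C12H20NO3-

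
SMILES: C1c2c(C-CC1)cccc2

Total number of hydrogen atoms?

Hydrogens are implicit in SMILES; fill each atom to its normal valence:
  4 × C: 2 H each → 8
  4 × C (aromatic): 1 H each → 4
  2 × C (aromatic): no H
  Total hydrogens = 12.

12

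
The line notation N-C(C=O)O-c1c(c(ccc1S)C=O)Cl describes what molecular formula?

C9H8ClNO3S

Heavy atoms from the SMILES: 9 C, 1 Cl, 1 N, 3 O, 1 S.
Implicit hydrogens by atom environment:
  4 × C (aromatic): no H
  3 × C: 1 H each → 3
  3 × O: no H
  2 × C (aromatic): 1 H each → 2
  1 × Cl: no H
  1 × N: 2 H
  1 × S: 1 H
  Total hydrogens = 8.
Molecular formula: C9H8ClNO3S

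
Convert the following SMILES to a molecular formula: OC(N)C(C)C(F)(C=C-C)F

C7H13F2NO

Heavy atoms from the SMILES: 7 C, 2 F, 1 N, 1 O.
Implicit hydrogens by atom environment:
  4 × C: 1 H each → 4
  2 × C: 3 H each → 6
  2 × F: no H
  1 × C: no H
  1 × N: 2 H
  1 × O: 1 H
  Total hydrogens = 13.
Molecular formula: C7H13F2NO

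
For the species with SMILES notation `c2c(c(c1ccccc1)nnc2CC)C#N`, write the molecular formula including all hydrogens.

C13H11N3

Heavy atoms from the SMILES: 13 C, 3 N.
Implicit hydrogens by atom environment:
  6 × C (aromatic): 1 H each → 6
  4 × C (aromatic): no H
  2 × N (aromatic): no H
  1 × C: 3 H
  1 × C: 2 H
  1 × C: no H
  1 × N: no H
  Total hydrogens = 11.
Molecular formula: C13H11N3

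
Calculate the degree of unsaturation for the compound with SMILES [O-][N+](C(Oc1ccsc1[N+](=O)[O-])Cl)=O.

5

Molecular formula from the SMILES: C5H3ClN2O5S.
DoU = (2C + 2 + N − H − X)/2 = (2·5 + 2 + 2 − 3 − 1)/2 = 10/2 = 5.
(Structurally: 1 ring(s) + 4 π bond(s) = 5.)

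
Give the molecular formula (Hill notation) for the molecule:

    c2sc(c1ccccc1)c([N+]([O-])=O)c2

Heavy atoms from the SMILES: 10 C, 1 N, 2 O, 1 S.
Implicit hydrogens by atom environment:
  7 × C (aromatic): 1 H each → 7
  3 × C (aromatic): no H
  1 × N (charge +1): no H
  1 × O: no H
  1 × O (charge -1): no H
  1 × S (aromatic): no H
  Total hydrogens = 7.
Molecular formula: C10H7NO2S

C10H7NO2S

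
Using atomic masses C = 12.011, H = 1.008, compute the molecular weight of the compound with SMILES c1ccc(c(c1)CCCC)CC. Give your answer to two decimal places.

162.28

Molecular formula: C12H18.
M = 12×12.011 + 18×1.008 = 162.28 g/mol.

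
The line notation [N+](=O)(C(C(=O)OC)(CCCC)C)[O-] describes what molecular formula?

C8H15NO4

Heavy atoms from the SMILES: 8 C, 1 N, 4 O.
Implicit hydrogens by atom environment:
  3 × C: 3 H each → 9
  3 × C: 2 H each → 6
  3 × O: no H
  2 × C: no H
  1 × N (charge +1): no H
  1 × O (charge -1): no H
  Total hydrogens = 15.
Molecular formula: C8H15NO4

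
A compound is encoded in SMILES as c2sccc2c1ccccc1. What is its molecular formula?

Heavy atoms from the SMILES: 10 C, 1 S.
Implicit hydrogens by atom environment:
  8 × C (aromatic): 1 H each → 8
  2 × C (aromatic): no H
  1 × S (aromatic): no H
  Total hydrogens = 8.
Molecular formula: C10H8S

C10H8S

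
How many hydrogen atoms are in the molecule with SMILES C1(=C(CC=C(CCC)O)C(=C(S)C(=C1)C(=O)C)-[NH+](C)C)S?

Hydrogens are implicit in SMILES; fill each atom to its normal valence:
  5 × C (aromatic): no H
  4 × C: 3 H each → 12
  3 × C: 2 H each → 6
  2 × C: no H
  2 × S: 1 H each → 2
  1 × C (aromatic): 1 H
  1 × C: 1 H
  1 × N (charge +1): 1 H
  1 × O: 1 H
  1 × O: no H
  Total hydrogens = 24.

24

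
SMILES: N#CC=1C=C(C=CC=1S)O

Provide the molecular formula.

C7H5NOS

Heavy atoms from the SMILES: 7 C, 1 N, 1 O, 1 S.
Implicit hydrogens by atom environment:
  3 × C (aromatic): 1 H each → 3
  3 × C (aromatic): no H
  1 × C: no H
  1 × N: no H
  1 × O: 1 H
  1 × S: 1 H
  Total hydrogens = 5.
Molecular formula: C7H5NOS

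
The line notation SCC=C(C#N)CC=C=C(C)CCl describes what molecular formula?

C10H12ClNS

Heavy atoms from the SMILES: 10 C, 1 Cl, 1 N, 1 S.
Implicit hydrogens by atom environment:
  4 × C: no H
  3 × C: 2 H each → 6
  2 × C: 1 H each → 2
  1 × C: 3 H
  1 × Cl: no H
  1 × N: no H
  1 × S: 1 H
  Total hydrogens = 12.
Molecular formula: C10H12ClNS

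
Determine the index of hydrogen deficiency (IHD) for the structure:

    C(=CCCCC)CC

1

Molecular formula from the SMILES: C8H16.
DoU = (2C + 2 + N − H − X)/2 = (2·8 + 2 + 0 − 16 − 0)/2 = 2/2 = 1.
(Structurally: 0 ring(s) + 1 π bond(s) = 1.)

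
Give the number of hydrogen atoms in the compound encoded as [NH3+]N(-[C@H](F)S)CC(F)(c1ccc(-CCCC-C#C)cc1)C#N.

20

Hydrogens are implicit in SMILES; fill each atom to its normal valence:
  5 × C: 2 H each → 10
  4 × C (aromatic): 1 H each → 4
  3 × C: no H
  2 × C: 1 H each → 2
  2 × C (aromatic): no H
  2 × F: no H
  2 × N: no H
  1 × N (charge +1): 3 H
  1 × S: 1 H
  Total hydrogens = 20.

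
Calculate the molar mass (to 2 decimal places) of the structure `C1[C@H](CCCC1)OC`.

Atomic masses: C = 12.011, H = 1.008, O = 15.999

Molecular formula: C7H14O.
M = 7×12.011 + 14×1.008 + 1×15.999 = 114.19 g/mol.

114.19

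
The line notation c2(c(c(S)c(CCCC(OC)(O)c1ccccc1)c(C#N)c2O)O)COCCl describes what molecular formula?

Heavy atoms from the SMILES: 20 C, 1 Cl, 1 N, 5 O, 1 S.
Implicit hydrogens by atom environment:
  7 × C (aromatic): no H
  5 × C: 2 H each → 10
  5 × C (aromatic): 1 H each → 5
  3 × O: 1 H each → 3
  2 × C: no H
  2 × O: no H
  1 × C: 3 H
  1 × Cl: no H
  1 × N: no H
  1 × S: 1 H
  Total hydrogens = 22.
Molecular formula: C20H22ClNO5S

C20H22ClNO5S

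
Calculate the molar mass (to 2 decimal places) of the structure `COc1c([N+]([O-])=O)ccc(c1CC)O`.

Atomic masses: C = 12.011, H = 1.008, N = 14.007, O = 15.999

197.19

Molecular formula: C9H11NO4.
M = 9×12.011 + 11×1.008 + 1×14.007 + 4×15.999 = 197.19 g/mol.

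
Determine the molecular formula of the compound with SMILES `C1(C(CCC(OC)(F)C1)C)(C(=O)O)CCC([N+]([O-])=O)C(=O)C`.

Heavy atoms from the SMILES: 14 C, 1 F, 1 N, 6 O.
Implicit hydrogens by atom environment:
  5 × C: 2 H each → 10
  4 × C: no H
  4 × O: no H
  3 × C: 3 H each → 9
  2 × C: 1 H each → 2
  1 × F: no H
  1 × N (charge +1): no H
  1 × O: 1 H
  1 × O (charge -1): no H
  Total hydrogens = 22.
Molecular formula: C14H22FNO6

C14H22FNO6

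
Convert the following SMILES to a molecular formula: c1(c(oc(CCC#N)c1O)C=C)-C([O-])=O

C10H8NO4-

Heavy atoms from the SMILES: 10 C, 1 N, 4 O.
Implicit hydrogens by atom environment:
  4 × C (aromatic): no H
  3 × C: 2 H each → 6
  2 × C: no H
  1 × C: 1 H
  1 × N: no H
  1 × O: 1 H
  1 × O (aromatic): no H
  1 × O: no H
  1 × O (charge -1): no H
  Total hydrogens = 8.
Net charge -1.
Molecular formula: C10H8NO4-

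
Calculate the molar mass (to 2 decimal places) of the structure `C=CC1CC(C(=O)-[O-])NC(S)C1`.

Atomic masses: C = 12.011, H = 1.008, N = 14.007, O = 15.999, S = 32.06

186.25

Molecular formula: C8H12NO2S-.
M = 8×12.011 + 12×1.008 + 1×14.007 + 2×15.999 + 1×32.06 = 186.25 g/mol.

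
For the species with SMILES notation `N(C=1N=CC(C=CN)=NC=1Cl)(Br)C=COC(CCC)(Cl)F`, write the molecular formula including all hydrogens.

Heavy atoms from the SMILES: 1 Br, 12 C, 2 Cl, 1 F, 4 N, 1 O.
Implicit hydrogens by atom environment:
  4 × C: 1 H each → 4
  3 × C (aromatic): no H
  2 × C: 2 H each → 4
  2 × Cl: no H
  2 × N (aromatic): no H
  1 × Br: no H
  1 × C: 3 H
  1 × C (aromatic): 1 H
  1 × C: no H
  1 × F: no H
  1 × N: 2 H
  1 × N: no H
  1 × O: no H
  Total hydrogens = 14.
Molecular formula: C12H14BrCl2FN4O

C12H14BrCl2FN4O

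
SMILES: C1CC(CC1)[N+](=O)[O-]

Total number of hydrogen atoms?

Hydrogens are implicit in SMILES; fill each atom to its normal valence:
  4 × C: 2 H each → 8
  1 × C: 1 H
  1 × N (charge +1): no H
  1 × O: no H
  1 × O (charge -1): no H
  Total hydrogens = 9.

9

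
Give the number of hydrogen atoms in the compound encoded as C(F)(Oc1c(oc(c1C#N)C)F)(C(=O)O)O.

Hydrogens are implicit in SMILES; fill each atom to its normal valence:
  4 × C (aromatic): no H
  3 × C: no H
  2 × F: no H
  2 × O: 1 H each → 2
  2 × O: no H
  1 × C: 3 H
  1 × N: no H
  1 × O (aromatic): no H
  Total hydrogens = 5.

5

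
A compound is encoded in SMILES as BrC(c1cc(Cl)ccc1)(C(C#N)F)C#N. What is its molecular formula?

Heavy atoms from the SMILES: 1 Br, 10 C, 1 Cl, 1 F, 2 N.
Implicit hydrogens by atom environment:
  4 × C (aromatic): 1 H each → 4
  3 × C: no H
  2 × C (aromatic): no H
  2 × N: no H
  1 × Br: no H
  1 × C: 1 H
  1 × Cl: no H
  1 × F: no H
  Total hydrogens = 5.
Molecular formula: C10H5BrClFN2

C10H5BrClFN2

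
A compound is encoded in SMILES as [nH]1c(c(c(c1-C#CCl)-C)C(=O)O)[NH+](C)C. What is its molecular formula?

C10H12ClN2O2+

Heavy atoms from the SMILES: 10 C, 1 Cl, 2 N, 2 O.
Implicit hydrogens by atom environment:
  4 × C (aromatic): no H
  3 × C: 3 H each → 9
  3 × C: no H
  1 × Cl: no H
  1 × N (aromatic): 1 H
  1 × N (charge +1): 1 H
  1 × O: 1 H
  1 × O: no H
  Total hydrogens = 12.
Net charge +1.
Molecular formula: C10H12ClN2O2+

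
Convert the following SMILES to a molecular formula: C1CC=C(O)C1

C5H8O

Heavy atoms from the SMILES: 5 C, 1 O.
Implicit hydrogens by atom environment:
  3 × C: 2 H each → 6
  1 × C: 1 H
  1 × C: no H
  1 × O: 1 H
  Total hydrogens = 8.
Molecular formula: C5H8O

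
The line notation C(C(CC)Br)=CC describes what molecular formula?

C6H11Br

Heavy atoms from the SMILES: 1 Br, 6 C.
Implicit hydrogens by atom environment:
  3 × C: 1 H each → 3
  2 × C: 3 H each → 6
  1 × Br: no H
  1 × C: 2 H
  Total hydrogens = 11.
Molecular formula: C6H11Br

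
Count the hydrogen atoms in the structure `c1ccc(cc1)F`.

Hydrogens are implicit in SMILES; fill each atom to its normal valence:
  5 × C (aromatic): 1 H each → 5
  1 × C (aromatic): no H
  1 × F: no H
  Total hydrogens = 5.

5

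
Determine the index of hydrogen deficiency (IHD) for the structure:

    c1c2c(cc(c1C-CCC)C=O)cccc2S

8

Molecular formula from the SMILES: C15H16OS.
DoU = (2C + 2 + N − H − X)/2 = (2·15 + 2 + 0 − 16 − 0)/2 = 16/2 = 8.
(Structurally: 2 ring(s) + 6 π bond(s) = 8.)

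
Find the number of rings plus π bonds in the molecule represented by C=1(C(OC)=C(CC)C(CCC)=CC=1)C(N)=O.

Molecular formula from the SMILES: C13H19NO2.
DoU = (2C + 2 + N − H − X)/2 = (2·13 + 2 + 1 − 19 − 0)/2 = 10/2 = 5.
(Structurally: 1 ring(s) + 4 π bond(s) = 5.)

5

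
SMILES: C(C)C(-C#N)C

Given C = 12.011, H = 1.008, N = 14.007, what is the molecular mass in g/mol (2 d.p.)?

Molecular formula: C5H9N.
M = 5×12.011 + 9×1.008 + 1×14.007 = 83.13 g/mol.

83.13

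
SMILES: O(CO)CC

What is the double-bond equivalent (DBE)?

0

Molecular formula from the SMILES: C3H8O2.
DoU = (2C + 2 + N − H − X)/2 = (2·3 + 2 + 0 − 8 − 0)/2 = 0/2 = 0.
(Structurally: 0 ring(s) + 0 π bond(s) = 0.)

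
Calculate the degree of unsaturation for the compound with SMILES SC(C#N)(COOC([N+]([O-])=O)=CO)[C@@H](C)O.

4

Molecular formula from the SMILES: C7H10N2O6S.
DoU = (2C + 2 + N − H − X)/2 = (2·7 + 2 + 2 − 10 − 0)/2 = 8/2 = 4.
(Structurally: 0 ring(s) + 4 π bond(s) = 4.)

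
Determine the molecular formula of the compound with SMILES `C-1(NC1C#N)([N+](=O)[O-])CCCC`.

Heavy atoms from the SMILES: 7 C, 3 N, 2 O.
Implicit hydrogens by atom environment:
  3 × C: 2 H each → 6
  2 × C: no H
  1 × C: 3 H
  1 × C: 1 H
  1 × N: 1 H
  1 × N (charge +1): no H
  1 × N: no H
  1 × O: no H
  1 × O (charge -1): no H
  Total hydrogens = 11.
Molecular formula: C7H11N3O2

C7H11N3O2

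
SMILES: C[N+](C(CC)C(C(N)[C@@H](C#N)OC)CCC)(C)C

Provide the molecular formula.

Heavy atoms from the SMILES: 14 C, 3 N, 1 O.
Implicit hydrogens by atom environment:
  6 × C: 3 H each → 18
  4 × C: 1 H each → 4
  3 × C: 2 H each → 6
  1 × C: no H
  1 × N: 2 H
  1 × N (charge +1): no H
  1 × N: no H
  1 × O: no H
  Total hydrogens = 30.
Net charge +1.
Molecular formula: C14H30N3O+

C14H30N3O+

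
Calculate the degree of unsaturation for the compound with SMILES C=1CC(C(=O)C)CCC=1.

Molecular formula from the SMILES: C8H12O.
DoU = (2C + 2 + N − H − X)/2 = (2·8 + 2 + 0 − 12 − 0)/2 = 6/2 = 3.
(Structurally: 1 ring(s) + 2 π bond(s) = 3.)

3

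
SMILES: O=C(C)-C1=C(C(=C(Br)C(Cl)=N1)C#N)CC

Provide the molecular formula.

Heavy atoms from the SMILES: 1 Br, 10 C, 1 Cl, 2 N, 1 O.
Implicit hydrogens by atom environment:
  5 × C (aromatic): no H
  2 × C: 3 H each → 6
  2 × C: no H
  1 × Br: no H
  1 × C: 2 H
  1 × Cl: no H
  1 × N (aromatic): no H
  1 × N: no H
  1 × O: no H
  Total hydrogens = 8.
Molecular formula: C10H8BrClN2O

C10H8BrClN2O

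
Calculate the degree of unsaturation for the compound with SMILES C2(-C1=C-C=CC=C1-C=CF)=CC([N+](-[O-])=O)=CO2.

9

Molecular formula from the SMILES: C12H8FNO3.
DoU = (2C + 2 + N − H − X)/2 = (2·12 + 2 + 1 − 8 − 1)/2 = 18/2 = 9.
(Structurally: 2 ring(s) + 7 π bond(s) = 9.)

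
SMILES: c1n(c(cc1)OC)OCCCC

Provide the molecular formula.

Heavy atoms from the SMILES: 9 C, 1 N, 2 O.
Implicit hydrogens by atom environment:
  3 × C: 2 H each → 6
  3 × C (aromatic): 1 H each → 3
  2 × C: 3 H each → 6
  2 × O: no H
  1 × C (aromatic): no H
  1 × N (aromatic): no H
  Total hydrogens = 15.
Molecular formula: C9H15NO2

C9H15NO2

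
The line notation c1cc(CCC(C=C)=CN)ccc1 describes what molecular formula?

Heavy atoms from the SMILES: 12 C, 1 N.
Implicit hydrogens by atom environment:
  5 × C (aromatic): 1 H each → 5
  3 × C: 2 H each → 6
  2 × C: 1 H each → 2
  1 × C: no H
  1 × C (aromatic): no H
  1 × N: 2 H
  Total hydrogens = 15.
Molecular formula: C12H15N

C12H15N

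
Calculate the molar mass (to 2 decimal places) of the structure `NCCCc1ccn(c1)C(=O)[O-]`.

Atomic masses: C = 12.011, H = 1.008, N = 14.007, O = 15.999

Molecular formula: C8H11N2O2-.
M = 8×12.011 + 11×1.008 + 2×14.007 + 2×15.999 = 167.19 g/mol.

167.19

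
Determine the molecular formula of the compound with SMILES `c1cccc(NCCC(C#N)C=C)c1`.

C12H14N2

Heavy atoms from the SMILES: 12 C, 2 N.
Implicit hydrogens by atom environment:
  5 × C (aromatic): 1 H each → 5
  3 × C: 2 H each → 6
  2 × C: 1 H each → 2
  1 × C: no H
  1 × C (aromatic): no H
  1 × N: 1 H
  1 × N: no H
  Total hydrogens = 14.
Molecular formula: C12H14N2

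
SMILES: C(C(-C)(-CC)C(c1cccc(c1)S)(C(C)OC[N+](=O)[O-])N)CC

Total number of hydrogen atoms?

28

Hydrogens are implicit in SMILES; fill each atom to its normal valence:
  4 × C: 3 H each → 12
  4 × C: 2 H each → 8
  4 × C (aromatic): 1 H each → 4
  2 × C: no H
  2 × C (aromatic): no H
  2 × O: no H
  1 × C: 1 H
  1 × N: 2 H
  1 × N (charge +1): no H
  1 × O (charge -1): no H
  1 × S: 1 H
  Total hydrogens = 28.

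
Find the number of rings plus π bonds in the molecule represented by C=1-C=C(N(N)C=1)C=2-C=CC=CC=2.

Molecular formula from the SMILES: C10H10N2.
DoU = (2C + 2 + N − H − X)/2 = (2·10 + 2 + 2 − 10 − 0)/2 = 14/2 = 7.
(Structurally: 2 ring(s) + 5 π bond(s) = 7.)

7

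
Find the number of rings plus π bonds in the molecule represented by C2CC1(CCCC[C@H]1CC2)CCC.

2

Molecular formula from the SMILES: C13H24.
DoU = (2C + 2 + N − H − X)/2 = (2·13 + 2 + 0 − 24 − 0)/2 = 4/2 = 2.
(Structurally: 2 ring(s) + 0 π bond(s) = 2.)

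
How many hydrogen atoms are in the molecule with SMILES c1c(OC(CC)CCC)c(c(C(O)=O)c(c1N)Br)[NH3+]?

20

Hydrogens are implicit in SMILES; fill each atom to its normal valence:
  5 × C (aromatic): no H
  3 × C: 2 H each → 6
  2 × C: 3 H each → 6
  2 × O: no H
  1 × Br: no H
  1 × C (aromatic): 1 H
  1 × C: 1 H
  1 × C: no H
  1 × N (charge +1): 3 H
  1 × N: 2 H
  1 × O: 1 H
  Total hydrogens = 20.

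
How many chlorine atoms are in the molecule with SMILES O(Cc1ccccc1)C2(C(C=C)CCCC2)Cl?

The symbol for chlorine appears 1 time in the SMILES.

1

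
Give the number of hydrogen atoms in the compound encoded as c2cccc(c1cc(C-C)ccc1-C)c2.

Hydrogens are implicit in SMILES; fill each atom to its normal valence:
  8 × C (aromatic): 1 H each → 8
  4 × C (aromatic): no H
  2 × C: 3 H each → 6
  1 × C: 2 H
  Total hydrogens = 16.

16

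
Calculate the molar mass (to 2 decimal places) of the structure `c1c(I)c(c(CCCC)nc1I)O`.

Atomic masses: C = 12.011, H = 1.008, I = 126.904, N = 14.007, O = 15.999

Molecular formula: C9H11I2NO.
M = 9×12.011 + 11×1.008 + 2×126.904 + 1×14.007 + 1×15.999 = 403.00 g/mol.

403.00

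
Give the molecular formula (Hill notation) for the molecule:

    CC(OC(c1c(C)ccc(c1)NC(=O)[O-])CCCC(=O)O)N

Heavy atoms from the SMILES: 15 C, 2 N, 5 O.
Implicit hydrogens by atom environment:
  3 × C: 2 H each → 6
  3 × C (aromatic): 1 H each → 3
  3 × C (aromatic): no H
  3 × O: no H
  2 × C: 3 H each → 6
  2 × C: 1 H each → 2
  2 × C: no H
  1 × N: 2 H
  1 × N: 1 H
  1 × O: 1 H
  1 × O (charge -1): no H
  Total hydrogens = 21.
Net charge -1.
Molecular formula: C15H21N2O5-

C15H21N2O5-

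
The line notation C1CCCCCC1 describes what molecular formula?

Heavy atoms from the SMILES: 7 C.
Implicit hydrogens by atom environment:
  7 × C: 2 H each → 14
  Total hydrogens = 14.
Molecular formula: C7H14

C7H14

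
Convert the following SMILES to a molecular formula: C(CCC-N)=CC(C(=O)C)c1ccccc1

Heavy atoms from the SMILES: 14 C, 1 N, 1 O.
Implicit hydrogens by atom environment:
  5 × C (aromatic): 1 H each → 5
  3 × C: 2 H each → 6
  3 × C: 1 H each → 3
  1 × C: 3 H
  1 × C (aromatic): no H
  1 × C: no H
  1 × N: 2 H
  1 × O: no H
  Total hydrogens = 19.
Molecular formula: C14H19NO

C14H19NO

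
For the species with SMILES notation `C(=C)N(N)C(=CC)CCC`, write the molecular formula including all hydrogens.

Heavy atoms from the SMILES: 8 C, 2 N.
Implicit hydrogens by atom environment:
  3 × C: 2 H each → 6
  2 × C: 3 H each → 6
  2 × C: 1 H each → 2
  1 × C: no H
  1 × N: 2 H
  1 × N: no H
  Total hydrogens = 16.
Molecular formula: C8H16N2

C8H16N2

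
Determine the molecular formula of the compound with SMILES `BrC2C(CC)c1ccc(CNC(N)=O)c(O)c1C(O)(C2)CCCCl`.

C17H24BrClN2O3

Heavy atoms from the SMILES: 1 Br, 17 C, 1 Cl, 2 N, 3 O.
Implicit hydrogens by atom environment:
  6 × C: 2 H each → 12
  4 × C (aromatic): no H
  2 × C (aromatic): 1 H each → 2
  2 × C: 1 H each → 2
  2 × C: no H
  2 × O: 1 H each → 2
  1 × Br: no H
  1 × C: 3 H
  1 × Cl: no H
  1 × N: 2 H
  1 × N: 1 H
  1 × O: no H
  Total hydrogens = 24.
Molecular formula: C17H24BrClN2O3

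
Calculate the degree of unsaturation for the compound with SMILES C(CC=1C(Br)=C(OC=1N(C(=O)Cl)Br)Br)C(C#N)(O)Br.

Molecular formula from the SMILES: C9H5Br4ClN2O3.
DoU = (2C + 2 + N − H − X)/2 = (2·9 + 2 + 2 − 5 − 5)/2 = 12/2 = 6.
(Structurally: 1 ring(s) + 5 π bond(s) = 6.)

6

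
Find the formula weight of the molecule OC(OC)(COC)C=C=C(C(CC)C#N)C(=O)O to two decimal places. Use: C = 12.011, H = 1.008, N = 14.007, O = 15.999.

Molecular formula: C12H17NO5.
M = 12×12.011 + 17×1.008 + 1×14.007 + 5×15.999 = 255.27 g/mol.

255.27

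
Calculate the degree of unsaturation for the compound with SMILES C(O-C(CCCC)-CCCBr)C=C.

Molecular formula from the SMILES: C11H21BrO.
DoU = (2C + 2 + N − H − X)/2 = (2·11 + 2 + 0 − 21 − 1)/2 = 2/2 = 1.
(Structurally: 0 ring(s) + 1 π bond(s) = 1.)

1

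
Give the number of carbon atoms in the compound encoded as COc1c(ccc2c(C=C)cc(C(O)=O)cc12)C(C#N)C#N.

17

The symbol for carbon appears 17 times in the SMILES. Lowercase c denotes aromatic carbon and counts toward C.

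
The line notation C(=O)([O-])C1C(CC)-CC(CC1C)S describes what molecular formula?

C10H17O2S-

Heavy atoms from the SMILES: 10 C, 2 O, 1 S.
Implicit hydrogens by atom environment:
  4 × C: 1 H each → 4
  3 × C: 2 H each → 6
  2 × C: 3 H each → 6
  1 × C: no H
  1 × O: no H
  1 × O (charge -1): no H
  1 × S: 1 H
  Total hydrogens = 17.
Net charge -1.
Molecular formula: C10H17O2S-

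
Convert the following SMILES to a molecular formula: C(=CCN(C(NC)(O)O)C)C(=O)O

C7H14N2O4

Heavy atoms from the SMILES: 7 C, 2 N, 4 O.
Implicit hydrogens by atom environment:
  3 × O: 1 H each → 3
  2 × C: 3 H each → 6
  2 × C: 1 H each → 2
  2 × C: no H
  1 × C: 2 H
  1 × N: 1 H
  1 × N: no H
  1 × O: no H
  Total hydrogens = 14.
Molecular formula: C7H14N2O4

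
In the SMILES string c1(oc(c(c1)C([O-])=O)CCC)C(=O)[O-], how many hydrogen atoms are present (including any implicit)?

Hydrogens are implicit in SMILES; fill each atom to its normal valence:
  3 × C (aromatic): no H
  2 × C: 2 H each → 4
  2 × C: no H
  2 × O: no H
  2 × O (charge -1): no H
  1 × C: 3 H
  1 × C (aromatic): 1 H
  1 × O (aromatic): no H
  Total hydrogens = 8.

8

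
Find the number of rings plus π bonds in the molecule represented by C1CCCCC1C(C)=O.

2

Molecular formula from the SMILES: C8H14O.
DoU = (2C + 2 + N − H − X)/2 = (2·8 + 2 + 0 − 14 − 0)/2 = 4/2 = 2.
(Structurally: 1 ring(s) + 1 π bond(s) = 2.)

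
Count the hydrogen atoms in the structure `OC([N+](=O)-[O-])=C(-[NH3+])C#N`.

Hydrogens are implicit in SMILES; fill each atom to its normal valence:
  3 × C: no H
  1 × N (charge +1): 3 H
  1 × N: no H
  1 × N (charge +1): no H
  1 × O: 1 H
  1 × O: no H
  1 × O (charge -1): no H
  Total hydrogens = 4.

4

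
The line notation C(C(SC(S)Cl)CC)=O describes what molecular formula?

Heavy atoms from the SMILES: 5 C, 1 Cl, 1 O, 2 S.
Implicit hydrogens by atom environment:
  3 × C: 1 H each → 3
  1 × C: 3 H
  1 × C: 2 H
  1 × Cl: no H
  1 × O: no H
  1 × S: 1 H
  1 × S: no H
  Total hydrogens = 9.
Molecular formula: C5H9ClOS2

C5H9ClOS2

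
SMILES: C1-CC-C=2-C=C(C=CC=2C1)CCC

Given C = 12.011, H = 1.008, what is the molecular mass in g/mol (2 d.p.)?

174.29

Molecular formula: C13H18.
M = 13×12.011 + 18×1.008 = 174.29 g/mol.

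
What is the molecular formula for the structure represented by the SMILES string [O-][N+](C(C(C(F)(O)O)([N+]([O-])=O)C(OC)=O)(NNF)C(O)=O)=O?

Heavy atoms from the SMILES: 6 C, 2 F, 4 N, 10 O.
Implicit hydrogens by atom environment:
  5 × C: no H
  5 × O: no H
  3 × O: 1 H each → 3
  2 × F: no H
  2 × N: 1 H each → 2
  2 × N (charge +1): no H
  2 × O (charge -1): no H
  1 × C: 3 H
  Total hydrogens = 8.
Molecular formula: C6H8F2N4O10

C6H8F2N4O10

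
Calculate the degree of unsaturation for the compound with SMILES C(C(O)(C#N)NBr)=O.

3

Molecular formula from the SMILES: C3H3BrN2O2.
DoU = (2C + 2 + N − H − X)/2 = (2·3 + 2 + 2 − 3 − 1)/2 = 6/2 = 3.
(Structurally: 0 ring(s) + 3 π bond(s) = 3.)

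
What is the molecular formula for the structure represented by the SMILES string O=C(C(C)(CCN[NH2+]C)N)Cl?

C6H15ClN3O+

Heavy atoms from the SMILES: 6 C, 1 Cl, 3 N, 1 O.
Implicit hydrogens by atom environment:
  2 × C: 3 H each → 6
  2 × C: 2 H each → 4
  2 × C: no H
  1 × Cl: no H
  1 × N: 2 H
  1 × N (charge +1): 2 H
  1 × N: 1 H
  1 × O: no H
  Total hydrogens = 15.
Net charge +1.
Molecular formula: C6H15ClN3O+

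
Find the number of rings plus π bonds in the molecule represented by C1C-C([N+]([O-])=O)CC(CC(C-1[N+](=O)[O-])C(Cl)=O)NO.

Molecular formula from the SMILES: C9H14ClN3O6.
DoU = (2C + 2 + N − H − X)/2 = (2·9 + 2 + 3 − 14 − 1)/2 = 8/2 = 4.
(Structurally: 1 ring(s) + 3 π bond(s) = 4.)

4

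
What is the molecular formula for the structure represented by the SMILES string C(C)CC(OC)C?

Heavy atoms from the SMILES: 6 C, 1 O.
Implicit hydrogens by atom environment:
  3 × C: 3 H each → 9
  2 × C: 2 H each → 4
  1 × C: 1 H
  1 × O: no H
  Total hydrogens = 14.
Molecular formula: C6H14O

C6H14O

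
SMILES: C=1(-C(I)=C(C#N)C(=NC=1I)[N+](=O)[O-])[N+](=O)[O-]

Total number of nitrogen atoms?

The symbol for nitrogen appears 4 times in the SMILES.

4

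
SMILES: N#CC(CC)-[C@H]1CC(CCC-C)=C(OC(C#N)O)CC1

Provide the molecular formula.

Heavy atoms from the SMILES: 16 C, 2 N, 2 O.
Implicit hydrogens by atom environment:
  7 × C: 2 H each → 14
  4 × C: no H
  3 × C: 1 H each → 3
  2 × C: 3 H each → 6
  2 × N: no H
  1 × O: 1 H
  1 × O: no H
  Total hydrogens = 24.
Molecular formula: C16H24N2O2

C16H24N2O2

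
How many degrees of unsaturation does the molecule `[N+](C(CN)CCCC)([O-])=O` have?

1

Molecular formula from the SMILES: C6H14N2O2.
DoU = (2C + 2 + N − H − X)/2 = (2·6 + 2 + 2 − 14 − 0)/2 = 2/2 = 1.
(Structurally: 0 ring(s) + 1 π bond(s) = 1.)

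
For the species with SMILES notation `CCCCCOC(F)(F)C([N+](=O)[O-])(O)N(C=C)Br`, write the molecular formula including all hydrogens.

Heavy atoms from the SMILES: 1 Br, 9 C, 2 F, 2 N, 4 O.
Implicit hydrogens by atom environment:
  5 × C: 2 H each → 10
  2 × C: no H
  2 × F: no H
  2 × O: no H
  1 × Br: no H
  1 × C: 3 H
  1 × C: 1 H
  1 × N (charge +1): no H
  1 × N: no H
  1 × O: 1 H
  1 × O (charge -1): no H
  Total hydrogens = 15.
Molecular formula: C9H15BrF2N2O4

C9H15BrF2N2O4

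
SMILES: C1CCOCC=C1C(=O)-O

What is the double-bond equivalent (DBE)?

Molecular formula from the SMILES: C7H10O3.
DoU = (2C + 2 + N − H − X)/2 = (2·7 + 2 + 0 − 10 − 0)/2 = 6/2 = 3.
(Structurally: 1 ring(s) + 2 π bond(s) = 3.)

3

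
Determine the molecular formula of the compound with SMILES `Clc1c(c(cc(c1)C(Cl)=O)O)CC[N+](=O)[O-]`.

C9H7Cl2NO4

Heavy atoms from the SMILES: 9 C, 2 Cl, 1 N, 4 O.
Implicit hydrogens by atom environment:
  4 × C (aromatic): no H
  2 × C: 2 H each → 4
  2 × C (aromatic): 1 H each → 2
  2 × Cl: no H
  2 × O: no H
  1 × C: no H
  1 × N (charge +1): no H
  1 × O: 1 H
  1 × O (charge -1): no H
  Total hydrogens = 7.
Molecular formula: C9H7Cl2NO4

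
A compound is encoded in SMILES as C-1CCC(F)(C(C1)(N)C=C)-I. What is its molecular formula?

C8H13FIN

Heavy atoms from the SMILES: 8 C, 1 F, 1 I, 1 N.
Implicit hydrogens by atom environment:
  5 × C: 2 H each → 10
  2 × C: no H
  1 × C: 1 H
  1 × F: no H
  1 × I: no H
  1 × N: 2 H
  Total hydrogens = 13.
Molecular formula: C8H13FIN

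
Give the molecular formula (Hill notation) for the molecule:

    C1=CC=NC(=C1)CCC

C8H11N

Heavy atoms from the SMILES: 8 C, 1 N.
Implicit hydrogens by atom environment:
  4 × C (aromatic): 1 H each → 4
  2 × C: 2 H each → 4
  1 × C: 3 H
  1 × C (aromatic): no H
  1 × N (aromatic): no H
  Total hydrogens = 11.
Molecular formula: C8H11N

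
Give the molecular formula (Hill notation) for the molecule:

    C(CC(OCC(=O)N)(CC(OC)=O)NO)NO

C8H17N3O6

Heavy atoms from the SMILES: 8 C, 3 N, 6 O.
Implicit hydrogens by atom environment:
  4 × C: 2 H each → 8
  4 × O: no H
  3 × C: no H
  2 × N: 1 H each → 2
  2 × O: 1 H each → 2
  1 × C: 3 H
  1 × N: 2 H
  Total hydrogens = 17.
Molecular formula: C8H17N3O6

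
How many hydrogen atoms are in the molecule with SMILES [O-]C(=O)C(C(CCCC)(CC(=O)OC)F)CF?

17

Hydrogens are implicit in SMILES; fill each atom to its normal valence:
  5 × C: 2 H each → 10
  3 × C: no H
  3 × O: no H
  2 × C: 3 H each → 6
  2 × F: no H
  1 × C: 1 H
  1 × O (charge -1): no H
  Total hydrogens = 17.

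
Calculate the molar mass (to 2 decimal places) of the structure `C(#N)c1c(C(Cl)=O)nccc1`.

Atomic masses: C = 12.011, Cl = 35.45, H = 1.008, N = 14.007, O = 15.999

Molecular formula: C7H3ClN2O.
M = 7×12.011 + 1×35.45 + 3×1.008 + 2×14.007 + 1×15.999 = 166.56 g/mol.

166.56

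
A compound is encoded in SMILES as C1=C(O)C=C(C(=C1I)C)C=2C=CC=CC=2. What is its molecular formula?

Heavy atoms from the SMILES: 13 C, 1 I, 1 O.
Implicit hydrogens by atom environment:
  7 × C (aromatic): 1 H each → 7
  5 × C (aromatic): no H
  1 × C: 3 H
  1 × I: no H
  1 × O: 1 H
  Total hydrogens = 11.
Molecular formula: C13H11IO

C13H11IO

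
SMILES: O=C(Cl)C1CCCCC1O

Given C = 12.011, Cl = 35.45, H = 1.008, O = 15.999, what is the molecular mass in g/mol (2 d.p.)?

162.61

Molecular formula: C7H11ClO2.
M = 7×12.011 + 1×35.45 + 11×1.008 + 2×15.999 = 162.61 g/mol.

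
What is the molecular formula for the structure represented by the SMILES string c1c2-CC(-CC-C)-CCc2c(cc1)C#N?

C14H17N

Heavy atoms from the SMILES: 14 C, 1 N.
Implicit hydrogens by atom environment:
  5 × C: 2 H each → 10
  3 × C (aromatic): 1 H each → 3
  3 × C (aromatic): no H
  1 × C: 3 H
  1 × C: 1 H
  1 × C: no H
  1 × N: no H
  Total hydrogens = 17.
Molecular formula: C14H17N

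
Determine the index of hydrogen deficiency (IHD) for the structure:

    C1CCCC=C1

Molecular formula from the SMILES: C6H10.
DoU = (2C + 2 + N − H − X)/2 = (2·6 + 2 + 0 − 10 − 0)/2 = 4/2 = 2.
(Structurally: 1 ring(s) + 1 π bond(s) = 2.)

2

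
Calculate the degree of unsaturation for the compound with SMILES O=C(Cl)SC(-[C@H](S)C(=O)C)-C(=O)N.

Molecular formula from the SMILES: C6H8ClNO3S2.
DoU = (2C + 2 + N − H − X)/2 = (2·6 + 2 + 1 − 8 − 1)/2 = 6/2 = 3.
(Structurally: 0 ring(s) + 3 π bond(s) = 3.)

3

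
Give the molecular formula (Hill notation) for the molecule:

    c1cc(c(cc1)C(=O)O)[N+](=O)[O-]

Heavy atoms from the SMILES: 7 C, 1 N, 4 O.
Implicit hydrogens by atom environment:
  4 × C (aromatic): 1 H each → 4
  2 × C (aromatic): no H
  2 × O: no H
  1 × C: no H
  1 × N (charge +1): no H
  1 × O: 1 H
  1 × O (charge -1): no H
  Total hydrogens = 5.
Molecular formula: C7H5NO4

C7H5NO4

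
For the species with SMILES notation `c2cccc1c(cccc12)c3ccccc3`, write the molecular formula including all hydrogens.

Heavy atoms from the SMILES: 16 C.
Implicit hydrogens by atom environment:
  12 × C (aromatic): 1 H each → 12
  4 × C (aromatic): no H
  Total hydrogens = 12.
Molecular formula: C16H12

C16H12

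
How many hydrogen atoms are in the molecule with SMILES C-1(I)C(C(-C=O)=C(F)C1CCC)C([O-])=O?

11

Hydrogens are implicit in SMILES; fill each atom to its normal valence:
  4 × C: 1 H each → 4
  3 × C: no H
  2 × C: 2 H each → 4
  2 × O: no H
  1 × C: 3 H
  1 × F: no H
  1 × I: no H
  1 × O (charge -1): no H
  Total hydrogens = 11.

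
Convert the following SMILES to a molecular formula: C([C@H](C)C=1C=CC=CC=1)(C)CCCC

Heavy atoms from the SMILES: 14 C.
Implicit hydrogens by atom environment:
  5 × C (aromatic): 1 H each → 5
  3 × C: 3 H each → 9
  3 × C: 2 H each → 6
  2 × C: 1 H each → 2
  1 × C (aromatic): no H
  Total hydrogens = 22.
Molecular formula: C14H22

C14H22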